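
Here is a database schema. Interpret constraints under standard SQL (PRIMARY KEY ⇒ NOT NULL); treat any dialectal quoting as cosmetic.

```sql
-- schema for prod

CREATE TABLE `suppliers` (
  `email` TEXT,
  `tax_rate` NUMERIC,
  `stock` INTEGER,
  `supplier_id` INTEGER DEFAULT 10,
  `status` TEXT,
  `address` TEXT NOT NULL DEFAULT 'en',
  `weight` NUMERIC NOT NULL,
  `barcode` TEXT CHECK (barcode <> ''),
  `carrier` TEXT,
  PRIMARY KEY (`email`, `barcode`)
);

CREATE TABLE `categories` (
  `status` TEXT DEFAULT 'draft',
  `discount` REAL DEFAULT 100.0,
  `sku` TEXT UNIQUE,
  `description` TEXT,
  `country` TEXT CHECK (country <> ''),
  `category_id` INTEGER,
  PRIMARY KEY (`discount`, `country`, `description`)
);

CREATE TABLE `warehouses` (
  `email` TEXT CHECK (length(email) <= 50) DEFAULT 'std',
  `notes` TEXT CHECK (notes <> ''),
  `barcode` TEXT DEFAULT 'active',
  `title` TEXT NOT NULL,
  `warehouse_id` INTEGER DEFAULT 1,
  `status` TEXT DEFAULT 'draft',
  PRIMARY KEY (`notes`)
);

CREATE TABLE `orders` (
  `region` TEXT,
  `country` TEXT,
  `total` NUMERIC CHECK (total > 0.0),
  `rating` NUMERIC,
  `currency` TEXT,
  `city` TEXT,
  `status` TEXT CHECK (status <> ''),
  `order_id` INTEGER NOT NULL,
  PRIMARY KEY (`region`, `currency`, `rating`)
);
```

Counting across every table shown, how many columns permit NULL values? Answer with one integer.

suppliers: 5 nullable (tax_rate, stock, supplier_id, status, carrier — PK (email, barcode) and explicit NOT NULL columns excluded).
categories: 3 nullable (status, sku, category_id — PK (discount, country, description) and explicit NOT NULL columns excluded).
warehouses: 4 nullable (email, barcode, warehouse_id, status — PK (notes) and explicit NOT NULL columns excluded).
orders: 4 nullable (country, total, city, status — PK (region, currency, rating) and explicit NOT NULL columns excluded).
Total: 5 + 3 + 4 + 4 = 16.

16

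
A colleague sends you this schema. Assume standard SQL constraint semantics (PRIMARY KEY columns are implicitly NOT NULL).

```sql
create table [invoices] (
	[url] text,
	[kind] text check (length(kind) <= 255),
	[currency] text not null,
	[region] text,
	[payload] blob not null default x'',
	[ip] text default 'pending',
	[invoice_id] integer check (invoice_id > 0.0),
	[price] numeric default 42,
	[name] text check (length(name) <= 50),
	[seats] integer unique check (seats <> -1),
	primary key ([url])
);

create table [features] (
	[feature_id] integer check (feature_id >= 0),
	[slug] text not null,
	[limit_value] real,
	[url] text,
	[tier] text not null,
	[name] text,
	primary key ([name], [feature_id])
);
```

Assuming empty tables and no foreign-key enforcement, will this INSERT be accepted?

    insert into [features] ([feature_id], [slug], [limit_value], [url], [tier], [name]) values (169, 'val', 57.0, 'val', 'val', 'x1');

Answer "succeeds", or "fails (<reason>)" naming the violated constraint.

succeeds

NOT NULL columns: feature_id is supplied; name is supplied; slug is supplied; tier is supplied.
CHECK constraints: 169 satisfies (feature_id >= 0).
No constraint is violated.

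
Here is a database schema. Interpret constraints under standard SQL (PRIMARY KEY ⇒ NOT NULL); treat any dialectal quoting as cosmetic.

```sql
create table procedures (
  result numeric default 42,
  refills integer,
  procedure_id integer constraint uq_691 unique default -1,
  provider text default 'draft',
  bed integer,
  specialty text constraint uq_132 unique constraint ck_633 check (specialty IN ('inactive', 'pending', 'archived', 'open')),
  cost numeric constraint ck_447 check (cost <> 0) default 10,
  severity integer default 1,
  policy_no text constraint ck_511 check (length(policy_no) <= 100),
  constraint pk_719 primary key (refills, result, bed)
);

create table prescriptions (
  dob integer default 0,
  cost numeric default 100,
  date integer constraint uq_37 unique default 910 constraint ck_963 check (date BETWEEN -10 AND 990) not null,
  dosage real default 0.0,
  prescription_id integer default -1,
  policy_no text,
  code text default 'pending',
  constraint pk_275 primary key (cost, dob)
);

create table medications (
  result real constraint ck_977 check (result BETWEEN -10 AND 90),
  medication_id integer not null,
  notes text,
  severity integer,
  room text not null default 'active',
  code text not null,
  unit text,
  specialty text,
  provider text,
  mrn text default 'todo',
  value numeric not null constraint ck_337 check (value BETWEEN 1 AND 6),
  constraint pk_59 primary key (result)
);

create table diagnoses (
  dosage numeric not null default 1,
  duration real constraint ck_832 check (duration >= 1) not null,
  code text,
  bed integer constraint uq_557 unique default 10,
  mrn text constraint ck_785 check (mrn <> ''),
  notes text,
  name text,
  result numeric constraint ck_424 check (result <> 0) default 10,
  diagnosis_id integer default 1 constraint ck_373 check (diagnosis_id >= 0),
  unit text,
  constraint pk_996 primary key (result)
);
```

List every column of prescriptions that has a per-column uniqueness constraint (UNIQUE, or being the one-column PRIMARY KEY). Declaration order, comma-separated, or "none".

date

- dob: part of a composite PRIMARY KEY — only the tuple is unique, not this column on its own.
- cost: part of a composite PRIMARY KEY — only the tuple is unique, not this column on its own.
- date: declared UNIQUE → unique.
- dosage: no UNIQUE or single-column PK constraint.
- prescription_id: no UNIQUE or single-column PK constraint.
- policy_no: no UNIQUE or single-column PK constraint.
- code: no UNIQUE or single-column PK constraint.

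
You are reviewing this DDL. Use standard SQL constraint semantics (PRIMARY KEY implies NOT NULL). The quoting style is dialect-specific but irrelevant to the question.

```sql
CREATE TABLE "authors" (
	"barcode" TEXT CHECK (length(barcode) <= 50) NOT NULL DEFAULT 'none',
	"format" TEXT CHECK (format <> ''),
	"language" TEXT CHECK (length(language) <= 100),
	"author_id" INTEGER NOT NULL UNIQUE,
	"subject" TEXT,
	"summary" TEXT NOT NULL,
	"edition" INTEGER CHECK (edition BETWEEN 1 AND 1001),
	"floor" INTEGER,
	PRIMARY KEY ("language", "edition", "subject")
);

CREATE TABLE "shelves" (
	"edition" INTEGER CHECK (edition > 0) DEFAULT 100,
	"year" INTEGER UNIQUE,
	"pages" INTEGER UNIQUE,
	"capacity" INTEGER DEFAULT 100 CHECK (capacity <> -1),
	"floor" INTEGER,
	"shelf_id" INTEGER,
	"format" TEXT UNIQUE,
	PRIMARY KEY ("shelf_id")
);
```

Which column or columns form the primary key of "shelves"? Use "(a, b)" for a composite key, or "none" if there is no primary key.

shelf_id

shelf_id is declared PRIMARY KEY as a table-level PRIMARY KEY clause.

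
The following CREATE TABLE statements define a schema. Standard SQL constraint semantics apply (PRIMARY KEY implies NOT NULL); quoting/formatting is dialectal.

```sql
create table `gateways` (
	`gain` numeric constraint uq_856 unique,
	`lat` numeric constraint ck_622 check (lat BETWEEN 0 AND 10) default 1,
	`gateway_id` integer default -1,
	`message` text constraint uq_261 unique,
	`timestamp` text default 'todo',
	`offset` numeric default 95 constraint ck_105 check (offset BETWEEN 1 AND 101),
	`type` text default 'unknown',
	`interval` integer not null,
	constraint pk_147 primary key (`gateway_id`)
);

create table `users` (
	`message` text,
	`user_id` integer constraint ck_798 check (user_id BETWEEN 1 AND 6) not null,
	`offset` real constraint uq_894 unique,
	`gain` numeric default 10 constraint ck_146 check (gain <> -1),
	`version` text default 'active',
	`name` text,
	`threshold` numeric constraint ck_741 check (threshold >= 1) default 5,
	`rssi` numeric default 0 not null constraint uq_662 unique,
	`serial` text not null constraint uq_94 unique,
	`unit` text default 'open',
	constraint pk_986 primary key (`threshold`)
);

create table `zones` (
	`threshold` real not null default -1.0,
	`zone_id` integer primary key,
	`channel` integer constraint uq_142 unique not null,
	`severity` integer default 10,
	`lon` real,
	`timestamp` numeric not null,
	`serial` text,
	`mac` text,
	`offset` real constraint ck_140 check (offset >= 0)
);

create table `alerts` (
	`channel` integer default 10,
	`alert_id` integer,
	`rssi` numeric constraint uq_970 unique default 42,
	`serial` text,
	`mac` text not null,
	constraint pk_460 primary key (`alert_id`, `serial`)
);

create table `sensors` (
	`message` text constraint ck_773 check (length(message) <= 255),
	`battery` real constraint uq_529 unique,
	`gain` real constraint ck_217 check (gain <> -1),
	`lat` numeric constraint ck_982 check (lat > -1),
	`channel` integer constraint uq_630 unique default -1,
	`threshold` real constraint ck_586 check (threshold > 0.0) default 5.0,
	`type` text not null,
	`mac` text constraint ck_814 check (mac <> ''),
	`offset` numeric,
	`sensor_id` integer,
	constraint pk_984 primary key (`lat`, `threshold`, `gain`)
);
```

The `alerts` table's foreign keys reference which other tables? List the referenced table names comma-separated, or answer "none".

No column in alerts has a REFERENCES clause.

none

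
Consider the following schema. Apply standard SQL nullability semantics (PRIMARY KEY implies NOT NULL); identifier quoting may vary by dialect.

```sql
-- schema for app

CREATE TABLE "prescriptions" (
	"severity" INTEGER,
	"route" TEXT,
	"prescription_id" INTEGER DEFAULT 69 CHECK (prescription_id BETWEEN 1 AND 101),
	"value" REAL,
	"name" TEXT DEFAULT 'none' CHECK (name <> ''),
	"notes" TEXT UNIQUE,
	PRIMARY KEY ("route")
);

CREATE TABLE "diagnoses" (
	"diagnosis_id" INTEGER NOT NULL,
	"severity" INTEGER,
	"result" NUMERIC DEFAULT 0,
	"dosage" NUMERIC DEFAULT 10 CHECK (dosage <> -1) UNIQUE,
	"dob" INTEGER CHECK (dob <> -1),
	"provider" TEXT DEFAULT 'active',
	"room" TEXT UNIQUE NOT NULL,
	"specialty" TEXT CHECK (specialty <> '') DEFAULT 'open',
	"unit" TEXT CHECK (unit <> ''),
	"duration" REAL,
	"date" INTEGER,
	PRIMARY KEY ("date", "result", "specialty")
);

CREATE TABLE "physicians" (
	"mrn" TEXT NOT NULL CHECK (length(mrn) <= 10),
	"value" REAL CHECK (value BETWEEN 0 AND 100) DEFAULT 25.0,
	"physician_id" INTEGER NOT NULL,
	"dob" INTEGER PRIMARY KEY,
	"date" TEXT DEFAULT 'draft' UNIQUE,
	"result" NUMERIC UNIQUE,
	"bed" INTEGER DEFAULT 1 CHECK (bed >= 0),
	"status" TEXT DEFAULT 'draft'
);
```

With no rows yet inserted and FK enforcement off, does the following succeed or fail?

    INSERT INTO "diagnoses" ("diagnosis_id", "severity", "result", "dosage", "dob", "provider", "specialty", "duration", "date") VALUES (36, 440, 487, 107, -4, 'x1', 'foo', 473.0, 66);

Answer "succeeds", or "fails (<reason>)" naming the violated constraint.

fails (NOT NULL on room)

room is omitted from the column list and has no DEFAULT, so it would receive NULL.
But room is declared NOT NULL.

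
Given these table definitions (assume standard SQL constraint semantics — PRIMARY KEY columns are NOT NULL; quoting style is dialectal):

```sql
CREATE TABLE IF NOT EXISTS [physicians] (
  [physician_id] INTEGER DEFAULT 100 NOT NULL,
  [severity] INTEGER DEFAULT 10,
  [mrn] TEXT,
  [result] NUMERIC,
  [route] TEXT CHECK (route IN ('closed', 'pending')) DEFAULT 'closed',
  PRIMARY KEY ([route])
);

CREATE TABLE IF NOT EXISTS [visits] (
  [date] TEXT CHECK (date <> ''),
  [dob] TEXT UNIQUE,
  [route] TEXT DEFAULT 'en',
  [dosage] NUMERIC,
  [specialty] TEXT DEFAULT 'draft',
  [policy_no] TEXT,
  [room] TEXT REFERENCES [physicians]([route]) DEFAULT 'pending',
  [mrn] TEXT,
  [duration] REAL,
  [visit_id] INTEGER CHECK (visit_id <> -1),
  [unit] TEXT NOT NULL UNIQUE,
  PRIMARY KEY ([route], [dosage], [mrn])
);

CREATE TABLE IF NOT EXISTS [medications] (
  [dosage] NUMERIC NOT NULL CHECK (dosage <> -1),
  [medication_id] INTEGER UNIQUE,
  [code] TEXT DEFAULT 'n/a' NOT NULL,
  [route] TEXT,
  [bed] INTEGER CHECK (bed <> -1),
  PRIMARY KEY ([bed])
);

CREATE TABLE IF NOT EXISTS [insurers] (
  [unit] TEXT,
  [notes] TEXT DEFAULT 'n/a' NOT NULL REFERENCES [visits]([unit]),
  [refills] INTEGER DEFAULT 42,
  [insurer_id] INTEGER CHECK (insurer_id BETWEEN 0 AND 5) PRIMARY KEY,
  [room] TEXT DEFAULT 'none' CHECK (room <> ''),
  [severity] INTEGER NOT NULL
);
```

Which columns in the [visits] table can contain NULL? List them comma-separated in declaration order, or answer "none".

- date: CHECK does not forbid NULL (a CHECK constraint passes when its expression is NULL) → nullable.
- dob: UNIQUE does not imply NOT NULL → nullable.
- route: part of the PRIMARY KEY, which implies NOT NULL → not nullable.
- dosage: part of the PRIMARY KEY, which implies NOT NULL → not nullable.
- specialty: DEFAULT only fills an omitted column; an explicit NULL is still allowed → nullable.
- policy_no: no NOT NULL constraint applies → nullable.
- room: a foreign key column may be NULL unless separately constrained → nullable.
- mrn: part of the PRIMARY KEY, which implies NOT NULL → not nullable.
- duration: no NOT NULL constraint applies → nullable.
- visit_id: CHECK does not forbid NULL (a CHECK constraint passes when its expression is NULL) → nullable.
- unit: declared NOT NULL → not nullable.

date, dob, specialty, policy_no, room, duration, visit_id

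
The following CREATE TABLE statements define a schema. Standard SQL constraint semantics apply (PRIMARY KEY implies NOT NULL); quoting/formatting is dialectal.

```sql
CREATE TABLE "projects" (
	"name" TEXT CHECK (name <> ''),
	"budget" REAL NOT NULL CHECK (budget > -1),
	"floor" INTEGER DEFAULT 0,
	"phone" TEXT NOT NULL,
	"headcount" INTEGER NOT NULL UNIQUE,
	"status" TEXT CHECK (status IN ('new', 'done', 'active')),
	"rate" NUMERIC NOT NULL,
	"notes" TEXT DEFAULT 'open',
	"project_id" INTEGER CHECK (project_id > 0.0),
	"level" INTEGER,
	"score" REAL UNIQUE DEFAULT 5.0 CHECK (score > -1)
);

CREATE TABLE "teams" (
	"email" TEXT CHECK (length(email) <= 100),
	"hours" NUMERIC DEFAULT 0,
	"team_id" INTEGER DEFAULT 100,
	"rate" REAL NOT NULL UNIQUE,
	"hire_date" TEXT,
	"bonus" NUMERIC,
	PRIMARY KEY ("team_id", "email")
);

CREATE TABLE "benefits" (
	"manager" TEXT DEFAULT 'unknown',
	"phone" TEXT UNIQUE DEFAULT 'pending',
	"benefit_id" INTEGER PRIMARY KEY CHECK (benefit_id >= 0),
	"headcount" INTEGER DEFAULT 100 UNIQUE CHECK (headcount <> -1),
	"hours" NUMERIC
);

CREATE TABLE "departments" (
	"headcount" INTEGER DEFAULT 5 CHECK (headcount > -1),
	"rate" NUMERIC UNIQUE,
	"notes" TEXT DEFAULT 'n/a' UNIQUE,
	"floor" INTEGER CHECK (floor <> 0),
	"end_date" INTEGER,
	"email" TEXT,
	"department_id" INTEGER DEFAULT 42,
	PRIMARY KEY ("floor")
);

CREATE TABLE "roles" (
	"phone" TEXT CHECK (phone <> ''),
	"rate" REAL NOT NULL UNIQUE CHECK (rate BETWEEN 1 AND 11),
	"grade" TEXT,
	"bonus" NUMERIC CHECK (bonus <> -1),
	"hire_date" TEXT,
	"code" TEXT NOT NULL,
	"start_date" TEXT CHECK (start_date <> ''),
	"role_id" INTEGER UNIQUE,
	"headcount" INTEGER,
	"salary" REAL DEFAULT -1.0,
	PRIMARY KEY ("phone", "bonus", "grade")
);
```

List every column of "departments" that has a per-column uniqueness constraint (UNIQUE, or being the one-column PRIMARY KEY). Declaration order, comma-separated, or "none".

- headcount: no UNIQUE or single-column PK constraint.
- rate: declared UNIQUE → unique.
- notes: declared UNIQUE → unique.
- floor: single-column PRIMARY KEY → unique.
- end_date: no UNIQUE or single-column PK constraint.
- email: no UNIQUE or single-column PK constraint.
- department_id: no UNIQUE or single-column PK constraint.

rate, notes, floor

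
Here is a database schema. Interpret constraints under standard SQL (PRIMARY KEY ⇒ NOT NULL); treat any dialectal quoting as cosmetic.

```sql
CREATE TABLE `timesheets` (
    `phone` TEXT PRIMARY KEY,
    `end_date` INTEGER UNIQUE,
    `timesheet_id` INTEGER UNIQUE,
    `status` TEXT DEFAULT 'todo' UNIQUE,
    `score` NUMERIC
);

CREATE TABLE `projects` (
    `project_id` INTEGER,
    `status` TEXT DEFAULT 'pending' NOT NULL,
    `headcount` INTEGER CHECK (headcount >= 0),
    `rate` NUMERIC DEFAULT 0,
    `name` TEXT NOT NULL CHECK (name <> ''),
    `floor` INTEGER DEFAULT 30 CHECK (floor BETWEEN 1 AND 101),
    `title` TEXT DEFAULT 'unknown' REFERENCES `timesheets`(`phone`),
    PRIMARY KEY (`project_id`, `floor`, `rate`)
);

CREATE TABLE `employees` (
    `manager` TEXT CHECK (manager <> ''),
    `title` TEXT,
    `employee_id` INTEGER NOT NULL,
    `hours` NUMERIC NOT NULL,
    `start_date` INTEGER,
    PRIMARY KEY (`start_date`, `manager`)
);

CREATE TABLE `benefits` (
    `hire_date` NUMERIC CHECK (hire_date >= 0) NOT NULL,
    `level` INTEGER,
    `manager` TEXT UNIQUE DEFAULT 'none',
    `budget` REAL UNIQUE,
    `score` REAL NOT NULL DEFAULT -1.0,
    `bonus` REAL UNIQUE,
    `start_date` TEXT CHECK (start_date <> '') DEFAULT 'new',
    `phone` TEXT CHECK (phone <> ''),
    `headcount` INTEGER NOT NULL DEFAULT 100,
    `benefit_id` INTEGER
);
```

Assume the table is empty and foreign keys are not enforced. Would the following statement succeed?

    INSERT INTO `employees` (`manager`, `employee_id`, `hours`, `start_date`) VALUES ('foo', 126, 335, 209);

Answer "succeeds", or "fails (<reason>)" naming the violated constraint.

succeeds

NOT NULL columns: employee_id is supplied; hours is supplied; manager is supplied; start_date is supplied.
CHECK constraints: 'foo' satisfies (manager <> '').
No constraint is violated.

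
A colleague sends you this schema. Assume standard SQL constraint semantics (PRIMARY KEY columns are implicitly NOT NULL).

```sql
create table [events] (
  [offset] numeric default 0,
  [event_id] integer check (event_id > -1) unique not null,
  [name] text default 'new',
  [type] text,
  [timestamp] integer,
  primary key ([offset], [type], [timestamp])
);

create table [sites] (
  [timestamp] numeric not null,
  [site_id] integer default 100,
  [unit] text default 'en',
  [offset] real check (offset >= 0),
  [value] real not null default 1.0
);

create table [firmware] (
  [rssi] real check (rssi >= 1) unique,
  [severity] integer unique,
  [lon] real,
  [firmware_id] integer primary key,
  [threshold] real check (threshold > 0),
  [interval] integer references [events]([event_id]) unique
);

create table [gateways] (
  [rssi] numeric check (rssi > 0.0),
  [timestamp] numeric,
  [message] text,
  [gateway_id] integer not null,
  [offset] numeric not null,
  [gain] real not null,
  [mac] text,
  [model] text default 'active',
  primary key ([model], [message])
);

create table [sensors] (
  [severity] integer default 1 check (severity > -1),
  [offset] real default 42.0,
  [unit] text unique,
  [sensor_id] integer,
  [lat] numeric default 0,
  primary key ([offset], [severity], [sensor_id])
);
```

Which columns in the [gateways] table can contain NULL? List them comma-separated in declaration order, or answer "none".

- rssi: CHECK does not forbid NULL (a CHECK constraint passes when its expression is NULL) → nullable.
- timestamp: no NOT NULL constraint applies → nullable.
- message: part of the PRIMARY KEY, which implies NOT NULL → not nullable.
- gateway_id: declared NOT NULL → not nullable.
- offset: declared NOT NULL → not nullable.
- gain: declared NOT NULL → not nullable.
- mac: no NOT NULL constraint applies → nullable.
- model: part of the PRIMARY KEY, which implies NOT NULL → not nullable.

rssi, timestamp, mac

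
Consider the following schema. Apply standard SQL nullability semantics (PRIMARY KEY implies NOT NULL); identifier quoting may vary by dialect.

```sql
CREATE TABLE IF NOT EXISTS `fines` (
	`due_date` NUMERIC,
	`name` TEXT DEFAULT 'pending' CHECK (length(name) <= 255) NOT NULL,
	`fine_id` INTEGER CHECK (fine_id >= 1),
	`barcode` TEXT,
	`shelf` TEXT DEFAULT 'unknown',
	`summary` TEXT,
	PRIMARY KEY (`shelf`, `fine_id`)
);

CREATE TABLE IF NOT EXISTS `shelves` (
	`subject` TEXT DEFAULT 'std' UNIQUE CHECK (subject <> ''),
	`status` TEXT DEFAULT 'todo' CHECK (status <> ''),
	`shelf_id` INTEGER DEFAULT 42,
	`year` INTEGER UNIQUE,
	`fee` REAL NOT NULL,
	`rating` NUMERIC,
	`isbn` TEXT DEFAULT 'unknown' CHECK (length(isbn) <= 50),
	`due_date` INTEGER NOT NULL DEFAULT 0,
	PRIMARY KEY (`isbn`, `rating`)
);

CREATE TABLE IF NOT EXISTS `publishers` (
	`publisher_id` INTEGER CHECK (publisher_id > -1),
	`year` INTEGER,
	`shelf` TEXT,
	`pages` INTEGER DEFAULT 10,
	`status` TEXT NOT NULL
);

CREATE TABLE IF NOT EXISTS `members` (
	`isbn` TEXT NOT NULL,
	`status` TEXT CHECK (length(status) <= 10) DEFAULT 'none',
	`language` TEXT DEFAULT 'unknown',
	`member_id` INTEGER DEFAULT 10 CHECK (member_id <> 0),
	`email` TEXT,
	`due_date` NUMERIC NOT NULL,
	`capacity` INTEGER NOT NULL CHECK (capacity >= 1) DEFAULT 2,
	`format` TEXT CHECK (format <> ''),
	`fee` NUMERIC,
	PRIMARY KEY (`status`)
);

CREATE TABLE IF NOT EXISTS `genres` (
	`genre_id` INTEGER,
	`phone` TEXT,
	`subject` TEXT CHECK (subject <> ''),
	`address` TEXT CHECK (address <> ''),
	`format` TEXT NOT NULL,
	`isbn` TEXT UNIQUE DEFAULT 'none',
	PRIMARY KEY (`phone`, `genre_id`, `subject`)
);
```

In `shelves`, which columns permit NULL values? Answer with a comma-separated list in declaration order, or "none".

- subject: CHECK does not forbid NULL (a CHECK constraint passes when its expression is NULL) → nullable.
- status: CHECK does not forbid NULL (a CHECK constraint passes when its expression is NULL) → nullable.
- shelf_id: DEFAULT only fills an omitted column; an explicit NULL is still allowed → nullable.
- year: UNIQUE does not imply NOT NULL → nullable.
- fee: declared NOT NULL → not nullable.
- rating: part of the PRIMARY KEY, which implies NOT NULL → not nullable.
- isbn: part of the PRIMARY KEY, which implies NOT NULL → not nullable.
- due_date: declared NOT NULL → not nullable.

subject, status, shelf_id, year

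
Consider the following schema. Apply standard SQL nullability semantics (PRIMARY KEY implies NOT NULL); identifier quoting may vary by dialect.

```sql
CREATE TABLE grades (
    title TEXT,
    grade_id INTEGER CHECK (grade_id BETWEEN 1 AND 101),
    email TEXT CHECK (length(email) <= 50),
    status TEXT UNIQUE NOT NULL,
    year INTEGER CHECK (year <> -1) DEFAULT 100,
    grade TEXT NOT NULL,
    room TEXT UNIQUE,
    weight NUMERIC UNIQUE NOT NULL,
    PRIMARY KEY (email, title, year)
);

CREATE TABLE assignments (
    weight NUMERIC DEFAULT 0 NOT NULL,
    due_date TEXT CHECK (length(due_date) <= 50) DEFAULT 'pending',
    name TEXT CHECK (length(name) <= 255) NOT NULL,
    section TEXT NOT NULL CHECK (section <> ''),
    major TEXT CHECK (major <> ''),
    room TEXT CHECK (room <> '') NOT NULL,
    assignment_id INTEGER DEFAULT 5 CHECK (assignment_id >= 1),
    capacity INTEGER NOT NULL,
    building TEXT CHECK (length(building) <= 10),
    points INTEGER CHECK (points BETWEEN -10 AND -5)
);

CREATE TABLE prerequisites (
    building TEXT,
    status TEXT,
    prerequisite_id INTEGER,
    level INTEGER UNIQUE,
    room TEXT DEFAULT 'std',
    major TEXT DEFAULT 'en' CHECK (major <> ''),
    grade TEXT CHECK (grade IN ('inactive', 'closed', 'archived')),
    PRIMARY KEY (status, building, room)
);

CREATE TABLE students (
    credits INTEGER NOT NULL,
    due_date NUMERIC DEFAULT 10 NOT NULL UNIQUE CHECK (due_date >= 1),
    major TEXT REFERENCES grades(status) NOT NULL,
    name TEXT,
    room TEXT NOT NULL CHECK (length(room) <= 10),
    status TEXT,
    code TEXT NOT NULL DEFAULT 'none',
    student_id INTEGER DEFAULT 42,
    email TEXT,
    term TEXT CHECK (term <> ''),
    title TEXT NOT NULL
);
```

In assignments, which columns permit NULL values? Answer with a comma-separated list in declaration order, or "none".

- weight: declared NOT NULL → not nullable.
- due_date: CHECK does not forbid NULL (a CHECK constraint passes when its expression is NULL) → nullable.
- name: declared NOT NULL → not nullable.
- section: declared NOT NULL → not nullable.
- major: CHECK does not forbid NULL (a CHECK constraint passes when its expression is NULL) → nullable.
- room: declared NOT NULL → not nullable.
- assignment_id: CHECK does not forbid NULL (a CHECK constraint passes when its expression is NULL) → nullable.
- capacity: declared NOT NULL → not nullable.
- building: CHECK does not forbid NULL (a CHECK constraint passes when its expression is NULL) → nullable.
- points: CHECK does not forbid NULL (a CHECK constraint passes when its expression is NULL) → nullable.

due_date, major, assignment_id, building, points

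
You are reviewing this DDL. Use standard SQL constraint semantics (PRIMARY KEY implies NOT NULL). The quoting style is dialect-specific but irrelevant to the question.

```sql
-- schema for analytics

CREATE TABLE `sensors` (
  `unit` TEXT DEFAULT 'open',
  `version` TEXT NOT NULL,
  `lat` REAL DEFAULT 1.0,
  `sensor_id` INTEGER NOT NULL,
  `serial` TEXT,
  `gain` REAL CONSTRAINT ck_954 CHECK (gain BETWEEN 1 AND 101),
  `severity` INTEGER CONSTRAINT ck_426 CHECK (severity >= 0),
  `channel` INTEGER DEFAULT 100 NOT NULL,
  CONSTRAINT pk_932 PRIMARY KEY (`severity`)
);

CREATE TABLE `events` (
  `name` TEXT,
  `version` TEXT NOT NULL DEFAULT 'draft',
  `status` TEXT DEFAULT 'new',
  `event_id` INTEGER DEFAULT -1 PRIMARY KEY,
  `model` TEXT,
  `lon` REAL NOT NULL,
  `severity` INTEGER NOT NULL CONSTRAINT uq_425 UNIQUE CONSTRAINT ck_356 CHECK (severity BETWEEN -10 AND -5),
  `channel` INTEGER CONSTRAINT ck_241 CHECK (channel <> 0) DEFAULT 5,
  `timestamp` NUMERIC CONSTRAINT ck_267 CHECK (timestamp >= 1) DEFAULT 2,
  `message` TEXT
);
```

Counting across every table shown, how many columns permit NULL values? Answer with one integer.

10

sensors: 4 nullable (unit, lat, serial, gain — PK (severity) and explicit NOT NULL columns excluded).
events: 6 nullable (name, status, model, channel, timestamp, message — PK (event_id) and explicit NOT NULL columns excluded).
Total: 4 + 6 = 10.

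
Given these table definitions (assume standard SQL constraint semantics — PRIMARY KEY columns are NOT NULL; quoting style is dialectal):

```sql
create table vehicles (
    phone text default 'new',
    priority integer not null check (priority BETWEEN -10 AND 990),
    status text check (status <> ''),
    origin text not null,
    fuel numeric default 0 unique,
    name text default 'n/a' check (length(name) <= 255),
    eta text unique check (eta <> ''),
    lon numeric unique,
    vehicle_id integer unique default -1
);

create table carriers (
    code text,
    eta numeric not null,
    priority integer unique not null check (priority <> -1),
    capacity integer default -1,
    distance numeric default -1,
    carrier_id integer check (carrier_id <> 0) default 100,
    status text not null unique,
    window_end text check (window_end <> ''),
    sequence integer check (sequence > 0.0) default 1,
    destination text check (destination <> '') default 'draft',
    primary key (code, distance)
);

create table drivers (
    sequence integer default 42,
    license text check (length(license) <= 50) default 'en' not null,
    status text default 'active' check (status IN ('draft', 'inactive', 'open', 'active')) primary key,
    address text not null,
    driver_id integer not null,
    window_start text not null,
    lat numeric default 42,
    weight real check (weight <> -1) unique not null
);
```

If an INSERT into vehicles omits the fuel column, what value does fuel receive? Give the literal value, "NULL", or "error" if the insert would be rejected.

0

fuel has an explicit DEFAULT 0.
When the column is omitted from an INSERT, that default is used.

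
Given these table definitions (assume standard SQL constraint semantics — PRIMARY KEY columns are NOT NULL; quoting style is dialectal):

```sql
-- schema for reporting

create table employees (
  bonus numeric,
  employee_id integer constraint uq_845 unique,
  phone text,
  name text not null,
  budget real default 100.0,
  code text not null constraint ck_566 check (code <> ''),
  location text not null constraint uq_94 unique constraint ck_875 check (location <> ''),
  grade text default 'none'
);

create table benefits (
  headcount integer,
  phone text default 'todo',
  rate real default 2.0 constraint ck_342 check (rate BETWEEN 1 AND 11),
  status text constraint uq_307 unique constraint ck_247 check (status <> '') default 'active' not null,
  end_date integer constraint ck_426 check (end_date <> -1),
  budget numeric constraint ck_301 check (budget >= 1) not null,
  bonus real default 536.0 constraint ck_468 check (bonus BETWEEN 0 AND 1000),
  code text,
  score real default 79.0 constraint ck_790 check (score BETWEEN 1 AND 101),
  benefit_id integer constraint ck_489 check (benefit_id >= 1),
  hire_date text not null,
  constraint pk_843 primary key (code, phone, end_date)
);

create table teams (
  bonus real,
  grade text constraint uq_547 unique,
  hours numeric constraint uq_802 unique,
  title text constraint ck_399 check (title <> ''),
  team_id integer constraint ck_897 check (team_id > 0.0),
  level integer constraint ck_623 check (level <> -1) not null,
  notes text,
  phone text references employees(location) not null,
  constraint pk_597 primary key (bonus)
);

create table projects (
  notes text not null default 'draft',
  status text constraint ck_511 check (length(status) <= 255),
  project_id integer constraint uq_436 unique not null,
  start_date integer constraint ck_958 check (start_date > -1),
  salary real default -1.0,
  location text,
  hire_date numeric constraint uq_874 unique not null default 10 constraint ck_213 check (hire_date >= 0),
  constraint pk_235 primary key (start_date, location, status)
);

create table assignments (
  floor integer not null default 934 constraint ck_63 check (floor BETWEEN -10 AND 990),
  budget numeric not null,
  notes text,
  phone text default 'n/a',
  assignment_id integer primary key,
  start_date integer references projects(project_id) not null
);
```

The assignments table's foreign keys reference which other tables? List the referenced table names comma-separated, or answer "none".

- start_date REFERENCES projects(project_id).

projects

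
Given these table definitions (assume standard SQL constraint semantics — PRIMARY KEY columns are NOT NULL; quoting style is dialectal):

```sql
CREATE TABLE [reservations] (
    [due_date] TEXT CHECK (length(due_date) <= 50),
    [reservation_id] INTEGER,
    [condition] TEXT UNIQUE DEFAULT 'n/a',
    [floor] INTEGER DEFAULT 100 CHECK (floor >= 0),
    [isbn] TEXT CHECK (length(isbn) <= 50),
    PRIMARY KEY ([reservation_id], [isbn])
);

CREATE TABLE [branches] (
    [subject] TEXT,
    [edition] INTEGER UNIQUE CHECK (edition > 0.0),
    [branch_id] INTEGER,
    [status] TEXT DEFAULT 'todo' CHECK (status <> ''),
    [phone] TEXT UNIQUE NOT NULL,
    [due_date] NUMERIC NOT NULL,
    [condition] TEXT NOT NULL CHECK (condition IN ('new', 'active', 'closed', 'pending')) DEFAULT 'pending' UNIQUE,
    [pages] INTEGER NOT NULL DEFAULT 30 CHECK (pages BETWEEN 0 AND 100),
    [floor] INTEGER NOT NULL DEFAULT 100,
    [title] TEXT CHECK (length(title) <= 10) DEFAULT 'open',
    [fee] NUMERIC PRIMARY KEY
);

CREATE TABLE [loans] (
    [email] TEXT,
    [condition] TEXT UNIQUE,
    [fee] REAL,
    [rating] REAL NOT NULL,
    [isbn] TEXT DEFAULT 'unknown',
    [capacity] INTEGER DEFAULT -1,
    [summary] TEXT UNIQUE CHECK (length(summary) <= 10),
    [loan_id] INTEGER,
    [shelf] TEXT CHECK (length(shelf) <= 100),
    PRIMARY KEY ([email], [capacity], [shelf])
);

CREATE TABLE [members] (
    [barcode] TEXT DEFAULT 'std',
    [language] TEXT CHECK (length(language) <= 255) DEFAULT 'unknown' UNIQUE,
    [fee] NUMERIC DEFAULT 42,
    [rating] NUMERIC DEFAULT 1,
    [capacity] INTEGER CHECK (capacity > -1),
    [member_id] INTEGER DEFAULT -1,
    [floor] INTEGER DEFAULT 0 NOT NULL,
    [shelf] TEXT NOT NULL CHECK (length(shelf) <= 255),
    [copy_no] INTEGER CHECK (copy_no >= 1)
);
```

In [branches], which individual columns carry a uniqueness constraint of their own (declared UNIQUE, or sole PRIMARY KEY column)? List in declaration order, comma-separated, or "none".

edition, phone, condition, fee

- subject: no UNIQUE or single-column PK constraint.
- edition: declared UNIQUE → unique.
- branch_id: no UNIQUE or single-column PK constraint.
- status: no UNIQUE or single-column PK constraint.
- phone: declared UNIQUE → unique.
- due_date: no UNIQUE or single-column PK constraint.
- condition: declared UNIQUE → unique.
- pages: no UNIQUE or single-column PK constraint.
- floor: no UNIQUE or single-column PK constraint.
- title: no UNIQUE or single-column PK constraint.
- fee: single-column PRIMARY KEY → unique.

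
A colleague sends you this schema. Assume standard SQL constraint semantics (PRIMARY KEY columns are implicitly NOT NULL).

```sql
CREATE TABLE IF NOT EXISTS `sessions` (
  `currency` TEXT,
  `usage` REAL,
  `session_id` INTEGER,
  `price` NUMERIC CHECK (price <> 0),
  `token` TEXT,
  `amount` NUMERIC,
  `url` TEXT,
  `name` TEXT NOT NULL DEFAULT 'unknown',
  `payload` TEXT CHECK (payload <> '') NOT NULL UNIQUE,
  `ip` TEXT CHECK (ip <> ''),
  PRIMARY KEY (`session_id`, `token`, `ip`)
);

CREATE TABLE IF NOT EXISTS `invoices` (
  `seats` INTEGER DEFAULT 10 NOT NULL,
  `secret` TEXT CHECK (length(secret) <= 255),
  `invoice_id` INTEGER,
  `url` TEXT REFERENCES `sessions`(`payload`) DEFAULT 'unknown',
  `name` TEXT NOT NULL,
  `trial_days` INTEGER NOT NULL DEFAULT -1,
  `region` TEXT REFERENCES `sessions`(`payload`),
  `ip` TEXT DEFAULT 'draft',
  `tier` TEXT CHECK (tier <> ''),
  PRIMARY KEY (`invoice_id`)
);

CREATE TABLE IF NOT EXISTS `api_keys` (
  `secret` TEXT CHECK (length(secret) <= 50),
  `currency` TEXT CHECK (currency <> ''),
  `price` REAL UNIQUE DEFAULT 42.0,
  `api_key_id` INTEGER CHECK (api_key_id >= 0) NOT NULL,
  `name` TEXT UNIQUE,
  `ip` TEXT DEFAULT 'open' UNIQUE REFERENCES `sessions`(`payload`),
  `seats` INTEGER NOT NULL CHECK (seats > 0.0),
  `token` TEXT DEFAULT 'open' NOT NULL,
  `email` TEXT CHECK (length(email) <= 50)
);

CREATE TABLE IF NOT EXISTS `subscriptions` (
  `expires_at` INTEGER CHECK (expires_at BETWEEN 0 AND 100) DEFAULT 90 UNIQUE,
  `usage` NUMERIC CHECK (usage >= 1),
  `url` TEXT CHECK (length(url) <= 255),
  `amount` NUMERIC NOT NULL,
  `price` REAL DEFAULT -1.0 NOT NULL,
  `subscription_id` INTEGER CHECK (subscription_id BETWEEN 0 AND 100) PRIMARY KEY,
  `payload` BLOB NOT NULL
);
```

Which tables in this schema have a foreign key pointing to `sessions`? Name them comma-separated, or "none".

invoices, api_keys

- invoices.url references sessions(payload).
- invoices.region references sessions(payload).
- api_keys.ip references sessions(payload).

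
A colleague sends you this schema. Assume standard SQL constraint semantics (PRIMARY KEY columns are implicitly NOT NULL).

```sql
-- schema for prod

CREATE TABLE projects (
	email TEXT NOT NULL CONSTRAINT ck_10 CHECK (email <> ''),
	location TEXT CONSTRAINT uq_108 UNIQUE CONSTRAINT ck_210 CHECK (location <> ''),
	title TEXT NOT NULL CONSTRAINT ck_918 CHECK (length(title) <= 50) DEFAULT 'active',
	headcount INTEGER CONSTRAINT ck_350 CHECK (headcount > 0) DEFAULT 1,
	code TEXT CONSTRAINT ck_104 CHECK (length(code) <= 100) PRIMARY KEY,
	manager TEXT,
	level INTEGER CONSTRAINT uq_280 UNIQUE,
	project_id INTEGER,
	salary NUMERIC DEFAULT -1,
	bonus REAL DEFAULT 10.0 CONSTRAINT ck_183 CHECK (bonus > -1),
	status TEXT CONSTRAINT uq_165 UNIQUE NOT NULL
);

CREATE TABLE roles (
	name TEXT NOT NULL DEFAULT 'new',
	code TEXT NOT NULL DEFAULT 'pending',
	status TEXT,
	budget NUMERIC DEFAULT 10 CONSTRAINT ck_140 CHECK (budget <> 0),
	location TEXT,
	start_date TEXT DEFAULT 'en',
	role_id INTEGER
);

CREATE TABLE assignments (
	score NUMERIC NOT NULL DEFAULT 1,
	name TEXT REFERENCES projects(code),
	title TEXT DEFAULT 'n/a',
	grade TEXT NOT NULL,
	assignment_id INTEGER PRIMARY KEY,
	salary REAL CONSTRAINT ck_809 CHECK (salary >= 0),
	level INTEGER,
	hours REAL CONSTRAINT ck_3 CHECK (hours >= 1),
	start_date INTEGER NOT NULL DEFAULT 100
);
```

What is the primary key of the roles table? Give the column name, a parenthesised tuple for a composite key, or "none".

No column is declared PRIMARY KEY inline, and there is no table-level PRIMARY KEY clause in roles.

none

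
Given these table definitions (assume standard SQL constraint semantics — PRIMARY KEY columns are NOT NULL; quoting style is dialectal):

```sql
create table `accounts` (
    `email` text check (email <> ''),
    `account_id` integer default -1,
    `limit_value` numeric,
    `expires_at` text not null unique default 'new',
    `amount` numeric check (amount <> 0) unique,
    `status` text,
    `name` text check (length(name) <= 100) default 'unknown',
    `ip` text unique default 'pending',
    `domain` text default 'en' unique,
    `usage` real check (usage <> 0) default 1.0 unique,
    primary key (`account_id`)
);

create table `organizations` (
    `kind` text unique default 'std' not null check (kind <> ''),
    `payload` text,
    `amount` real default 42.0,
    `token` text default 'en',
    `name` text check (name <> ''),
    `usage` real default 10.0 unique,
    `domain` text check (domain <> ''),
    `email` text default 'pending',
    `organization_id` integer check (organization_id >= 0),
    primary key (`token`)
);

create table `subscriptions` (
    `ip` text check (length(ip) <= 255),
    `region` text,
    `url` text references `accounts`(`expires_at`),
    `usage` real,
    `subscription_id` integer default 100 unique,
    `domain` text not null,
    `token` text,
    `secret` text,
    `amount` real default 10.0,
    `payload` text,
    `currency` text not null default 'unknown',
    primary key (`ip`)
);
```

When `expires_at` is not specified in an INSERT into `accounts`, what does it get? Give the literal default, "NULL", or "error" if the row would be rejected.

'new'

expires_at has an explicit DEFAULT 'new'.
When the column is omitted from an INSERT, that default is used.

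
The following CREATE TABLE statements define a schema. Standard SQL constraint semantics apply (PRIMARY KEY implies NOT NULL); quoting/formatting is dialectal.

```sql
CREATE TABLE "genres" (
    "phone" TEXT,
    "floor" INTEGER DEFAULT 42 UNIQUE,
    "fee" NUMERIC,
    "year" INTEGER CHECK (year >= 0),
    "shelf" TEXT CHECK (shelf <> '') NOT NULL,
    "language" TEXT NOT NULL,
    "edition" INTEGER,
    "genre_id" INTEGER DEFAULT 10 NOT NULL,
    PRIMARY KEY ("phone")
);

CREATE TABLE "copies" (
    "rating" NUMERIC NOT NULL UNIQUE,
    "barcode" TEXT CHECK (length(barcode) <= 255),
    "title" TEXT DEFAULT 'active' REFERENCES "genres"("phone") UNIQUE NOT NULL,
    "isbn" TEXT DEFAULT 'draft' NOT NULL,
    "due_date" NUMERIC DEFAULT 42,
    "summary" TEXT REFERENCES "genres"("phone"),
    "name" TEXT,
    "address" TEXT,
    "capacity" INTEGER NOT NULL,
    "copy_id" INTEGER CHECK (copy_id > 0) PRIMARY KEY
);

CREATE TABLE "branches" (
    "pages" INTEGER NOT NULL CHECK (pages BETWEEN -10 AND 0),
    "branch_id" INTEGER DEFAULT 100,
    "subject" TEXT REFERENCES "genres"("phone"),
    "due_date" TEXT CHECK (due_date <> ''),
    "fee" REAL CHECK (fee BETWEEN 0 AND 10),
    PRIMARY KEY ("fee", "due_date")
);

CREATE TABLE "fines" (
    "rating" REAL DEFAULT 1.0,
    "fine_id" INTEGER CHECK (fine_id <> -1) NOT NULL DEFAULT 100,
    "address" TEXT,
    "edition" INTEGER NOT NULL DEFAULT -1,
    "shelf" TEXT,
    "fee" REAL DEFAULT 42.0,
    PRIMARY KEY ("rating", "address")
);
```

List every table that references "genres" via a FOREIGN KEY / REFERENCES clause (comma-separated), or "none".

- copies.title references genres(phone).
- copies.summary references genres(phone).
- branches.subject references genres(phone).

copies, branches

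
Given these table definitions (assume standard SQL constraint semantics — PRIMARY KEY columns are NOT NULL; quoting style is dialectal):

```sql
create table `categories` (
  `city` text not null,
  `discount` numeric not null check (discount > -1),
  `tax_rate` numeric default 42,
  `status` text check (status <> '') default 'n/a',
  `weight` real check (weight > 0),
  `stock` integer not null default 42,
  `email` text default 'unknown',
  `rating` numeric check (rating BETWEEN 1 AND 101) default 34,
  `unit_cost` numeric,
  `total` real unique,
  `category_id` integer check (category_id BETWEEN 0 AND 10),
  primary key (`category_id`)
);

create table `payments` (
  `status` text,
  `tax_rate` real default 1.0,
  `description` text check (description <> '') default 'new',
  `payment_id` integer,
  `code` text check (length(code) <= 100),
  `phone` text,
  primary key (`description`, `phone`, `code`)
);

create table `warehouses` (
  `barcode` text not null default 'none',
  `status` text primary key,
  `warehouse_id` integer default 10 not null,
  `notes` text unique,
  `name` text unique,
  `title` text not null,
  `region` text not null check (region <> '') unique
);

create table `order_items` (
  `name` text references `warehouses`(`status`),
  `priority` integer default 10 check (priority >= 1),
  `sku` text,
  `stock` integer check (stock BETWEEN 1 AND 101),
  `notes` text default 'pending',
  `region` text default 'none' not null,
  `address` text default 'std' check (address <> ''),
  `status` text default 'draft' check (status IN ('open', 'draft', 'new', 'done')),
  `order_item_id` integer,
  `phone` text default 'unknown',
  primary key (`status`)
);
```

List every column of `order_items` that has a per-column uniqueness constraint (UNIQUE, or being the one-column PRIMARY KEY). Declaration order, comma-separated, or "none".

- name: no UNIQUE or single-column PK constraint.
- priority: no UNIQUE or single-column PK constraint.
- sku: no UNIQUE or single-column PK constraint.
- stock: no UNIQUE or single-column PK constraint.
- notes: no UNIQUE or single-column PK constraint.
- region: no UNIQUE or single-column PK constraint.
- address: no UNIQUE or single-column PK constraint.
- status: single-column PRIMARY KEY → unique.
- order_item_id: no UNIQUE or single-column PK constraint.
- phone: no UNIQUE or single-column PK constraint.

status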